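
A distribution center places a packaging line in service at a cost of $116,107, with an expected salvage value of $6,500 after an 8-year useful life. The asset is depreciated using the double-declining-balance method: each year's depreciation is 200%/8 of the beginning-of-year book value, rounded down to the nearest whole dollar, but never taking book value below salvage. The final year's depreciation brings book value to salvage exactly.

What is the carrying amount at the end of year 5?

$27,554

Depreciable base = $116,107 − $6,500 = $109,607.
Year 1: ⌊$116,107 × 200%/8⌋ = $29,026. Book value $87,081.
Year 2: ⌊$87,081 × 200%/8⌋ = $21,770. Book value $65,311.
Year 3: ⌊$65,311 × 200%/8⌋ = $16,327. Book value $48,984.
Year 4: ⌊$48,984 × 200%/8⌋ = $12,246. Book value $36,738.
Year 5: ⌊$36,738 × 200%/8⌋ = $9,184. Book value $27,554.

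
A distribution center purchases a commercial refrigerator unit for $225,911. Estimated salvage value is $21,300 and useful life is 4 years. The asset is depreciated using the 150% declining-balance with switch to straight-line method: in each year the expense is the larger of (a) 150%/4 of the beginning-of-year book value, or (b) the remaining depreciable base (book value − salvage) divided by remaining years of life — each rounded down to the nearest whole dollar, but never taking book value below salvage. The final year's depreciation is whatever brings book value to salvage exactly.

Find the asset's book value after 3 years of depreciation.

Depreciable base = $225,911 − $21,300 = $204,611.
Year 1: DB = ⌊$225,911 × 150%/4⌋ = $84,716; SL = ⌊$204,611/4⌋ = $51,152 → take DB $84,716. Book value $141,195.
Year 2: DB = ⌊$141,195 × 150%/4⌋ = $52,948; SL = ⌊$119,895/3⌋ = $39,965 → take DB $52,948. Book value $88,247.
Year 3: DB = ⌊$88,247 × 150%/4⌋ = $33,092; SL = ⌊$66,947/2⌋ = $33,473 → take SL $33,473. Book value $54,774.

$54,774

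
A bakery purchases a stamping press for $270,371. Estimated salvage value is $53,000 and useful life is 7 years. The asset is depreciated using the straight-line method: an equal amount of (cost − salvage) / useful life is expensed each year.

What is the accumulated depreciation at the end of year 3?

$93,159

Depreciable base = $270,371 − $53,000 = $217,371.
Annual expense = $217,371 / 7 = $31,053.
End of year 1: book value $239,318.
End of year 2: book value $208,265.
End of year 3: book value $177,212.
Accumulated through year 3 = $270,371 − $177,212 = $93,159.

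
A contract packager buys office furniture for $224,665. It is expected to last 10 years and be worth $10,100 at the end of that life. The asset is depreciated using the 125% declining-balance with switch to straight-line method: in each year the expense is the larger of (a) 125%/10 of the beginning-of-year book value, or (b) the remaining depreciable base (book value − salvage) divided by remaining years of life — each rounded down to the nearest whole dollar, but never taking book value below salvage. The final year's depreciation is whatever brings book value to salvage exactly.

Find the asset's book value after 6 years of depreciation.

$90,335

Depreciable base = $224,665 − $10,100 = $214,565.
Year 1: DB = ⌊$224,665 × 125%/10⌋ = $28,083; SL = ⌊$214,565/10⌋ = $21,456 → take DB $28,083. Book value $196,582.
Year 2: DB = ⌊$196,582 × 125%/10⌋ = $24,572; SL = ⌊$186,482/9⌋ = $20,720 → take DB $24,572. Book value $172,010.
Year 3: DB = ⌊$172,010 × 125%/10⌋ = $21,501; SL = ⌊$161,910/8⌋ = $20,238 → take DB $21,501. Book value $150,509.
Year 4: DB = ⌊$150,509 × 125%/10⌋ = $18,813; SL = ⌊$140,409/7⌋ = $20,058 → take SL $20,058. Book value $130,451.
Year 5: DB = ⌊$130,451 × 125%/10⌋ = $16,306; SL = ⌊$120,351/6⌋ = $20,058 → take SL $20,058. Book value $110,393.
Year 6: DB = ⌊$110,393 × 125%/10⌋ = $13,799; SL = ⌊$100,293/5⌋ = $20,058 → take SL $20,058. Book value $90,335.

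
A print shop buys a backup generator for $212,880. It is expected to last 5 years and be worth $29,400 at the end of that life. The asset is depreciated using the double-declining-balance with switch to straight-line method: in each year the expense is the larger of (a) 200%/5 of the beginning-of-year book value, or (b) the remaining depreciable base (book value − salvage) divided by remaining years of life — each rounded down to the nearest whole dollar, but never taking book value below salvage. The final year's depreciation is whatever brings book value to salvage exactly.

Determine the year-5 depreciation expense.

Depreciable base = $212,880 − $29,400 = $183,480.
Year 1: DB = ⌊$212,880 × 200%/5⌋ = $85,152; SL = ⌊$183,480/5⌋ = $36,696 → take DB $85,152. Book value $127,728.
Year 2: DB = ⌊$127,728 × 200%/5⌋ = $51,091; SL = ⌊$98,328/4⌋ = $24,582 → take DB $51,091. Book value $76,637.
Year 3: DB = ⌊$76,637 × 200%/5⌋ = $30,654; SL = ⌊$47,237/3⌋ = $15,745 → take DB $30,654. Book value $45,983.
Year 4: DB = ⌊$45,983 × 200%/5⌋ = $18,393; SL = ⌊$16,583/2⌋ = $8,291 → take DB $18,393, capped at $16,583. Book value $29,400.
Year 5 (final): $29,400 − $29,400 = $0. Book value $29,400.

$0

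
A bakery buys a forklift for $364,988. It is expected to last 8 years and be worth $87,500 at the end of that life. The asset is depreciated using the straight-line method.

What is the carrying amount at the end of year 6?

$156,872

Depreciable base = $364,988 − $87,500 = $277,488.
Annual expense = $277,488 / 8 = $34,686.
End of year 1: book value $330,302.
End of year 2: book value $295,616.
End of year 3: book value $260,930.
End of year 4: book value $226,244.
End of year 5: book value $191,558.
End of year 6: book value $156,872.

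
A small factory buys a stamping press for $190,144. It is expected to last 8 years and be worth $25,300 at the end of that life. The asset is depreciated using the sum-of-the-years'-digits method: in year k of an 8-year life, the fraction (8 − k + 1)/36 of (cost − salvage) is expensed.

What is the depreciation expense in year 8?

Depreciable base = $190,144 − $25,300 = $164,844.
Sum of the years' digits = 8+7+6+5+4+3+2+1 = 36.
Year 1: $164,844 × 8/36 = $36,632. Book value $153,512.
Year 2: $164,844 × 7/36 = $32,053. Book value $121,459.
Year 3: $164,844 × 6/36 = $27,474. Book value $93,985.
Year 4: $164,844 × 5/36 = $22,895. Book value $71,090.
Year 5: $164,844 × 4/36 = $18,316. Book value $52,774.
Year 6: $164,844 × 3/36 = $13,737. Book value $39,037.
Year 7: $164,844 × 2/36 = $9,158. Book value $29,879.
Year 8: $164,844 × 1/36 = $4,579. Book value $25,300.

$4,579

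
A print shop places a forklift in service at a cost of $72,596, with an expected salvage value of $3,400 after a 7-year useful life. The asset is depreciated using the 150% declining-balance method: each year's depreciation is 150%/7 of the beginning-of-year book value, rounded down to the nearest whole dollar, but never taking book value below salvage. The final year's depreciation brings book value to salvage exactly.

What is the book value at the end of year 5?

Depreciable base = $72,596 − $3,400 = $69,196.
Year 1: ⌊$72,596 × 150%/7⌋ = $15,556. Book value $57,040.
Year 2: ⌊$57,040 × 150%/7⌋ = $12,222. Book value $44,818.
Year 3: ⌊$44,818 × 150%/7⌋ = $9,603. Book value $35,215.
Year 4: ⌊$35,215 × 150%/7⌋ = $7,546. Book value $27,669.
Year 5: ⌊$27,669 × 150%/7⌋ = $5,929. Book value $21,740.

$21,740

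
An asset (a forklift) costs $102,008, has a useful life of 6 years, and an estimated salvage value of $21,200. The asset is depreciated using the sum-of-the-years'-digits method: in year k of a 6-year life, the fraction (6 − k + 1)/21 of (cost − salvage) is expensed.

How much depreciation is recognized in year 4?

Depreciable base = $102,008 − $21,200 = $80,808.
Sum of the years' digits = 6+5+4+3+2+1 = 21.
Year 1: $80,808 × 6/21 = $23,088. Book value $78,920.
Year 2: $80,808 × 5/21 = $19,240. Book value $59,680.
Year 3: $80,808 × 4/21 = $15,392. Book value $44,288.
Year 4: $80,808 × 3/21 = $11,544. Book value $32,744.

$11,544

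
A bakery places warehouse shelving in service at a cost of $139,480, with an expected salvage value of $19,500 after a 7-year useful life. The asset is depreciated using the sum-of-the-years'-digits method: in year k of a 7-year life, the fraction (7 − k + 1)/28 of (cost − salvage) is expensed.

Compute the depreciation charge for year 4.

$17,140

Depreciable base = $139,480 − $19,500 = $119,980.
Sum of the years' digits = 7+6+5+4+3+2+1 = 28.
Year 1: $119,980 × 7/28 = $29,995. Book value $109,485.
Year 2: $119,980 × 6/28 = $25,710. Book value $83,775.
Year 3: $119,980 × 5/28 = $21,425. Book value $62,350.
Year 4: $119,980 × 4/28 = $17,140. Book value $45,210.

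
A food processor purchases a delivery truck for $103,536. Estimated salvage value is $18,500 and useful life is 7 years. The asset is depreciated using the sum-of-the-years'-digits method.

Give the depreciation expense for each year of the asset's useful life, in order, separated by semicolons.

$21,259; $18,222; $15,185; $12,148; $9,111; $6,074; $3,037

Depreciable base = $103,536 − $18,500 = $85,036.
Sum of the years' digits = 7+6+5+4+3+2+1 = 28.
Year 1: $85,036 × 7/28 = $21,259. Book value $82,277.
Year 2: $85,036 × 6/28 = $18,222. Book value $64,055.
Year 3: $85,036 × 5/28 = $15,185. Book value $48,870.
Year 4: $85,036 × 4/28 = $12,148. Book value $36,722.
Year 5: $85,036 × 3/28 = $9,111. Book value $27,611.
Year 6: $85,036 × 2/28 = $6,074. Book value $21,537.
Year 7: $85,036 × 1/28 = $3,037. Book value $18,500.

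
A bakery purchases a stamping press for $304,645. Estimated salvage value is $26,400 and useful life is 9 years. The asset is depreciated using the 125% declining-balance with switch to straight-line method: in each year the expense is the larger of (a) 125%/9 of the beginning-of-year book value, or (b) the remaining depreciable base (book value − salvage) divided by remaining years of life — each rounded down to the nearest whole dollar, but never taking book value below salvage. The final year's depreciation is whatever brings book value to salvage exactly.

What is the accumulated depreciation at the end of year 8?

$250,224

Depreciable base = $304,645 − $26,400 = $278,245.
Year 1: DB = ⌊$304,645 × 125%/9⌋ = $42,311; SL = ⌊$278,245/9⌋ = $30,916 → take DB $42,311. Book value $262,334.
Year 2: DB = ⌊$262,334 × 125%/9⌋ = $36,435; SL = ⌊$235,934/8⌋ = $29,491 → take DB $36,435. Book value $225,899.
Year 3: DB = ⌊$225,899 × 125%/9⌋ = $31,374; SL = ⌊$199,499/7⌋ = $28,499 → take DB $31,374. Book value $194,525.
Year 4: DB = ⌊$194,525 × 125%/9⌋ = $27,017; SL = ⌊$168,125/6⌋ = $28,020 → take SL $28,020. Book value $166,505.
Year 5: DB = ⌊$166,505 × 125%/9⌋ = $23,125; SL = ⌊$140,105/5⌋ = $28,021 → take SL $28,021. Book value $138,484.
Year 6: DB = ⌊$138,484 × 125%/9⌋ = $19,233; SL = ⌊$112,084/4⌋ = $28,021 → take SL $28,021. Book value $110,463.
Year 7: DB = ⌊$110,463 × 125%/9⌋ = $15,342; SL = ⌊$84,063/3⌋ = $28,021 → take SL $28,021. Book value $82,442.
Year 8: DB = ⌊$82,442 × 125%/9⌋ = $11,450; SL = ⌊$56,042/2⌋ = $28,021 → take SL $28,021. Book value $54,421.
Accumulated through year 8 = $304,645 − $54,421 = $250,224.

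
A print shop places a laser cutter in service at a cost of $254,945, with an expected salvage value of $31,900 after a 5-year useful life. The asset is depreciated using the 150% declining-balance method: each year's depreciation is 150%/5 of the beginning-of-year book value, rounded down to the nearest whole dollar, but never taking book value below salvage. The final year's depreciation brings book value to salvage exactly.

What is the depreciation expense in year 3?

Depreciable base = $254,945 − $31,900 = $223,045.
Year 1: ⌊$254,945 × 150%/5⌋ = $76,483. Book value $178,462.
Year 2: ⌊$178,462 × 150%/5⌋ = $53,538. Book value $124,924.
Year 3: ⌊$124,924 × 150%/5⌋ = $37,477. Book value $87,447.

$37,477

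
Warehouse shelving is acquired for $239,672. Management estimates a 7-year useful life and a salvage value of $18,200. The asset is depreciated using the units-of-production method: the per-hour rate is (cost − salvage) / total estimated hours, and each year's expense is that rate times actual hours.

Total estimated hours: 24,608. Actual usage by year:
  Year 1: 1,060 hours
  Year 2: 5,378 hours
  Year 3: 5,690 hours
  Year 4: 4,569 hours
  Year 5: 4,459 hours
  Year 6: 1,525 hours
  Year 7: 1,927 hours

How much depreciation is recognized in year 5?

$40,131

Depreciable base = $239,672 − $18,200 = $221,472.
Rate = $221,472 / 24,608 hours = $9 per hour.
Year 1: 1,060 × $9 = $9,540. Book value $230,132.
Year 2: 5,378 × $9 = $48,402. Book value $181,730.
Year 3: 5,690 × $9 = $51,210. Book value $130,520.
Year 4: 4,569 × $9 = $41,121. Book value $89,399.
Year 5: 4,459 × $9 = $40,131. Book value $49,268.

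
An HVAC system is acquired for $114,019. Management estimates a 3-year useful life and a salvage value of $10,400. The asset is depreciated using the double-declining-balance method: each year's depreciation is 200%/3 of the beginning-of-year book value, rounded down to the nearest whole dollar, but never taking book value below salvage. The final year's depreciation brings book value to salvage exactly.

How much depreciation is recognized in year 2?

Depreciable base = $114,019 − $10,400 = $103,619.
Year 1: ⌊$114,019 × 200%/3⌋ = $76,012. Book value $38,007.
Year 2: ⌊$38,007 × 200%/3⌋ = $25,338. Book value $12,669.

$25,338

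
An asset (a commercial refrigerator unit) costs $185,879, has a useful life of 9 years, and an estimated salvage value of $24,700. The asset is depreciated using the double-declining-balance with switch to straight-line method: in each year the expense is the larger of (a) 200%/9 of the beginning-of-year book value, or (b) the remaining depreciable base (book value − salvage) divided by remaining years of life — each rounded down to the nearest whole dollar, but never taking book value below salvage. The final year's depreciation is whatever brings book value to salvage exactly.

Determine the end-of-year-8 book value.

Depreciable base = $185,879 − $24,700 = $161,179.
Year 1: DB = ⌊$185,879 × 200%/9⌋ = $41,306; SL = ⌊$161,179/9⌋ = $17,908 → take DB $41,306. Book value $144,573.
Year 2: DB = ⌊$144,573 × 200%/9⌋ = $32,127; SL = ⌊$119,873/8⌋ = $14,984 → take DB $32,127. Book value $112,446.
Year 3: DB = ⌊$112,446 × 200%/9⌋ = $24,988; SL = ⌊$87,746/7⌋ = $12,535 → take DB $24,988. Book value $87,458.
Year 4: DB = ⌊$87,458 × 200%/9⌋ = $19,435; SL = ⌊$62,758/6⌋ = $10,459 → take DB $19,435. Book value $68,023.
Year 5: DB = ⌊$68,023 × 200%/9⌋ = $15,116; SL = ⌊$43,323/5⌋ = $8,664 → take DB $15,116. Book value $52,907.
Year 6: DB = ⌊$52,907 × 200%/9⌋ = $11,757; SL = ⌊$28,207/4⌋ = $7,051 → take DB $11,757. Book value $41,150.
Year 7: DB = ⌊$41,150 × 200%/9⌋ = $9,144; SL = ⌊$16,450/3⌋ = $5,483 → take DB $9,144. Book value $32,006.
Year 8: DB = ⌊$32,006 × 200%/9⌋ = $7,112; SL = ⌊$7,306/2⌋ = $3,653 → take DB $7,112. Book value $24,894.

$24,894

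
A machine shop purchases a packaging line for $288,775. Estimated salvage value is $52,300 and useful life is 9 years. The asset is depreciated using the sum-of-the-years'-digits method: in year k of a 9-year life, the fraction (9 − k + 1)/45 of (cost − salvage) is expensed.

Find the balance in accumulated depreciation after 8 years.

$231,220

Depreciable base = $288,775 − $52,300 = $236,475.
Sum of the years' digits = 9+8+7+6+5+4+3+2+1 = 45.
Year 1: $236,475 × 9/45 = $47,295. Book value $241,480.
Year 2: $236,475 × 8/45 = $42,040. Book value $199,440.
Year 3: $236,475 × 7/45 = $36,785. Book value $162,655.
Year 4: $236,475 × 6/45 = $31,530. Book value $131,125.
Year 5: $236,475 × 5/45 = $26,275. Book value $104,850.
Year 6: $236,475 × 4/45 = $21,020. Book value $83,830.
Year 7: $236,475 × 3/45 = $15,765. Book value $68,065.
Year 8: $236,475 × 2/45 = $10,510. Book value $57,555.
Accumulated through year 8 = $288,775 − $57,555 = $231,220.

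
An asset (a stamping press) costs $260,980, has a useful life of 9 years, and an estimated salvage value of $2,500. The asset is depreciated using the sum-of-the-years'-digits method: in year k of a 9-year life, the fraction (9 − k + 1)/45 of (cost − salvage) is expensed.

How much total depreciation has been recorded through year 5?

$201,040

Depreciable base = $260,980 − $2,500 = $258,480.
Sum of the years' digits = 9+8+7+6+5+4+3+2+1 = 45.
Year 1: $258,480 × 9/45 = $51,696. Book value $209,284.
Year 2: $258,480 × 8/45 = $45,952. Book value $163,332.
Year 3: $258,480 × 7/45 = $40,208. Book value $123,124.
Year 4: $258,480 × 6/45 = $34,464. Book value $88,660.
Year 5: $258,480 × 5/45 = $28,720. Book value $59,940.
Accumulated through year 5 = $260,980 − $59,940 = $201,040.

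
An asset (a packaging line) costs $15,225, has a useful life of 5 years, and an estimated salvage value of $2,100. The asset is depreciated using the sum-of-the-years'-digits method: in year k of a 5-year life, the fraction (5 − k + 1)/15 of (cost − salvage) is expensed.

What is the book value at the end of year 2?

$7,350

Depreciable base = $15,225 − $2,100 = $13,125.
Sum of the years' digits = 5+4+3+2+1 = 15.
Year 1: $13,125 × 5/15 = $4,375. Book value $10,850.
Year 2: $13,125 × 4/15 = $3,500. Book value $7,350.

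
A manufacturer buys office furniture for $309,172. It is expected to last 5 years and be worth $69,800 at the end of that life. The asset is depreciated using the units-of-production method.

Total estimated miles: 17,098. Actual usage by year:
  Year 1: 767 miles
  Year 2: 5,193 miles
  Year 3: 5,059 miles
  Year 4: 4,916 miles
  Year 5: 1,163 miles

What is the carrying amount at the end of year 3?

$154,906

Depreciable base = $309,172 − $69,800 = $239,372.
Rate = $239,372 / 17,098 miles = $14 per mile.
Year 1: 767 × $14 = $10,738. Book value $298,434.
Year 2: 5,193 × $14 = $72,702. Book value $225,732.
Year 3: 5,059 × $14 = $70,826. Book value $154,906.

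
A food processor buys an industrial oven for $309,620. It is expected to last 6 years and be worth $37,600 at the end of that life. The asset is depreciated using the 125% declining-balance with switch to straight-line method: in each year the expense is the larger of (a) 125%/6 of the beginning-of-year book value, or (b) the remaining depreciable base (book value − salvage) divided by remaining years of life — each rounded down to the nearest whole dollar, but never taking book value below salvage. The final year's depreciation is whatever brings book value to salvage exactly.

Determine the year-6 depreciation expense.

Depreciable base = $309,620 − $37,600 = $272,020.
Year 1: DB = ⌊$309,620 × 125%/6⌋ = $64,504; SL = ⌊$272,020/6⌋ = $45,336 → take DB $64,504. Book value $245,116.
Year 2: DB = ⌊$245,116 × 125%/6⌋ = $51,065; SL = ⌊$207,516/5⌋ = $41,503 → take DB $51,065. Book value $194,051.
Year 3: DB = ⌊$194,051 × 125%/6⌋ = $40,427; SL = ⌊$156,451/4⌋ = $39,112 → take DB $40,427. Book value $153,624.
Year 4: DB = ⌊$153,624 × 125%/6⌋ = $32,005; SL = ⌊$116,024/3⌋ = $38,674 → take SL $38,674. Book value $114,950.
Year 5: DB = ⌊$114,950 × 125%/6⌋ = $23,947; SL = ⌊$77,350/2⌋ = $38,675 → take SL $38,675. Book value $76,275.
Year 6 (final): $76,275 − $37,600 = $38,675. Book value $37,600.

$38,675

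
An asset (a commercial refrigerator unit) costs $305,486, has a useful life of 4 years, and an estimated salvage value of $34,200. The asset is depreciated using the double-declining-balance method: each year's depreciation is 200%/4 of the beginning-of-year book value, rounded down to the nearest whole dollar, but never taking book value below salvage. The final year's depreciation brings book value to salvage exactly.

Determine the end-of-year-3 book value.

$38,186

Depreciable base = $305,486 − $34,200 = $271,286.
Year 1: ⌊$305,486 × 200%/4⌋ = $152,743. Book value $152,743.
Year 2: ⌊$152,743 × 200%/4⌋ = $76,371. Book value $76,372.
Year 3: ⌊$76,372 × 200%/4⌋ = $38,186. Book value $38,186.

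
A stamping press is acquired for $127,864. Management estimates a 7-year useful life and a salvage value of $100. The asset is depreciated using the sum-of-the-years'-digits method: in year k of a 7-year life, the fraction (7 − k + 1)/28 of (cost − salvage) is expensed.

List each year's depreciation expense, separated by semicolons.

Depreciable base = $127,864 − $100 = $127,764.
Sum of the years' digits = 7+6+5+4+3+2+1 = 28.
Year 1: $127,764 × 7/28 = $31,941. Book value $95,923.
Year 2: $127,764 × 6/28 = $27,378. Book value $68,545.
Year 3: $127,764 × 5/28 = $22,815. Book value $45,730.
Year 4: $127,764 × 4/28 = $18,252. Book value $27,478.
Year 5: $127,764 × 3/28 = $13,689. Book value $13,789.
Year 6: $127,764 × 2/28 = $9,126. Book value $4,663.
Year 7: $127,764 × 1/28 = $4,563. Book value $100.

$31,941; $27,378; $22,815; $18,252; $13,689; $9,126; $4,563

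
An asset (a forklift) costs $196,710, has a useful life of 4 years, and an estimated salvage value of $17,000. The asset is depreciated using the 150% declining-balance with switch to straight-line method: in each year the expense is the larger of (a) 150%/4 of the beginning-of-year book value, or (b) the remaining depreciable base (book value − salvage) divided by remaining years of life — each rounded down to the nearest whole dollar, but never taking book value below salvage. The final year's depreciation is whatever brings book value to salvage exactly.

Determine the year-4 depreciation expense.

$29,920

Depreciable base = $196,710 − $17,000 = $179,710.
Year 1: DB = ⌊$196,710 × 150%/4⌋ = $73,766; SL = ⌊$179,710/4⌋ = $44,927 → take DB $73,766. Book value $122,944.
Year 2: DB = ⌊$122,944 × 150%/4⌋ = $46,104; SL = ⌊$105,944/3⌋ = $35,314 → take DB $46,104. Book value $76,840.
Year 3: DB = ⌊$76,840 × 150%/4⌋ = $28,815; SL = ⌊$59,840/2⌋ = $29,920 → take SL $29,920. Book value $46,920.
Year 4 (final): $46,920 − $17,000 = $29,920. Book value $17,000.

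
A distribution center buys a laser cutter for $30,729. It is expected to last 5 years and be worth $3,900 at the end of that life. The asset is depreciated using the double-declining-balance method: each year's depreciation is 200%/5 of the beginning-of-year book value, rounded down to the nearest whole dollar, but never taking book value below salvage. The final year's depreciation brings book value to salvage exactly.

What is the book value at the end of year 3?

Depreciable base = $30,729 − $3,900 = $26,829.
Year 1: ⌊$30,729 × 200%/5⌋ = $12,291. Book value $18,438.
Year 2: ⌊$18,438 × 200%/5⌋ = $7,375. Book value $11,063.
Year 3: ⌊$11,063 × 200%/5⌋ = $4,425. Book value $6,638.

$6,638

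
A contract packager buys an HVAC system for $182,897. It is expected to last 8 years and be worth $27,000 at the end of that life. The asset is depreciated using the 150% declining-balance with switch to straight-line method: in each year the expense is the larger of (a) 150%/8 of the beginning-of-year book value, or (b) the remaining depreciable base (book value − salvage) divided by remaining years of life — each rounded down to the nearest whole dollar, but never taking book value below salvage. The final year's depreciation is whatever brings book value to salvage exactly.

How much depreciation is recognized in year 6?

$12,588

Depreciable base = $182,897 − $27,000 = $155,897.
Year 1: DB = ⌊$182,897 × 150%/8⌋ = $34,293; SL = ⌊$155,897/8⌋ = $19,487 → take DB $34,293. Book value $148,604.
Year 2: DB = ⌊$148,604 × 150%/8⌋ = $27,863; SL = ⌊$121,604/7⌋ = $17,372 → take DB $27,863. Book value $120,741.
Year 3: DB = ⌊$120,741 × 150%/8⌋ = $22,638; SL = ⌊$93,741/6⌋ = $15,623 → take DB $22,638. Book value $98,103.
Year 4: DB = ⌊$98,103 × 150%/8⌋ = $18,394; SL = ⌊$71,103/5⌋ = $14,220 → take DB $18,394. Book value $79,709.
Year 5: DB = ⌊$79,709 × 150%/8⌋ = $14,945; SL = ⌊$52,709/4⌋ = $13,177 → take DB $14,945. Book value $64,764.
Year 6: DB = ⌊$64,764 × 150%/8⌋ = $12,143; SL = ⌊$37,764/3⌋ = $12,588 → take SL $12,588. Book value $52,176.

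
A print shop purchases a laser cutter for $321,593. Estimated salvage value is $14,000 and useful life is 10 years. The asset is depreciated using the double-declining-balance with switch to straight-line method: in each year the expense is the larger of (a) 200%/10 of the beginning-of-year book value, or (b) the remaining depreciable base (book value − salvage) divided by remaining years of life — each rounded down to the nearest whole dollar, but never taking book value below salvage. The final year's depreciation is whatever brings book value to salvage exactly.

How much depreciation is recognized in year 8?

Depreciable base = $321,593 − $14,000 = $307,593.
Year 1: DB = ⌊$321,593 × 200%/10⌋ = $64,318; SL = ⌊$307,593/10⌋ = $30,759 → take DB $64,318. Book value $257,275.
Year 2: DB = ⌊$257,275 × 200%/10⌋ = $51,455; SL = ⌊$243,275/9⌋ = $27,030 → take DB $51,455. Book value $205,820.
Year 3: DB = ⌊$205,820 × 200%/10⌋ = $41,164; SL = ⌊$191,820/8⌋ = $23,977 → take DB $41,164. Book value $164,656.
Year 4: DB = ⌊$164,656 × 200%/10⌋ = $32,931; SL = ⌊$150,656/7⌋ = $21,522 → take DB $32,931. Book value $131,725.
Year 5: DB = ⌊$131,725 × 200%/10⌋ = $26,345; SL = ⌊$117,725/6⌋ = $19,620 → take DB $26,345. Book value $105,380.
Year 6: DB = ⌊$105,380 × 200%/10⌋ = $21,076; SL = ⌊$91,380/5⌋ = $18,276 → take DB $21,076. Book value $84,304.
Year 7: DB = ⌊$84,304 × 200%/10⌋ = $16,860; SL = ⌊$70,304/4⌋ = $17,576 → take SL $17,576. Book value $66,728.
Year 8: DB = ⌊$66,728 × 200%/10⌋ = $13,345; SL = ⌊$52,728/3⌋ = $17,576 → take SL $17,576. Book value $49,152.

$17,576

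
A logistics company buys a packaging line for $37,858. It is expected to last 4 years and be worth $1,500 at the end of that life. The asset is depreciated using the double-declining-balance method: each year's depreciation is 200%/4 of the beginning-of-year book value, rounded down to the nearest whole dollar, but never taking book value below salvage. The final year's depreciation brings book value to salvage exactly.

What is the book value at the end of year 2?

Depreciable base = $37,858 − $1,500 = $36,358.
Year 1: ⌊$37,858 × 200%/4⌋ = $18,929. Book value $18,929.
Year 2: ⌊$18,929 × 200%/4⌋ = $9,464. Book value $9,465.

$9,465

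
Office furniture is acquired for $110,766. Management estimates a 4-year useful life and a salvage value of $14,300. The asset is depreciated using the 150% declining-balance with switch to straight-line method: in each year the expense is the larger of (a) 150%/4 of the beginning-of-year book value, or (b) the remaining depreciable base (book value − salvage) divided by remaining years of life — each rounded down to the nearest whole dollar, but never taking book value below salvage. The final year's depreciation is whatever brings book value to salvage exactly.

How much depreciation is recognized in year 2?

Depreciable base = $110,766 − $14,300 = $96,466.
Year 1: DB = ⌊$110,766 × 150%/4⌋ = $41,537; SL = ⌊$96,466/4⌋ = $24,116 → take DB $41,537. Book value $69,229.
Year 2: DB = ⌊$69,229 × 150%/4⌋ = $25,960; SL = ⌊$54,929/3⌋ = $18,309 → take DB $25,960. Book value $43,269.

$25,960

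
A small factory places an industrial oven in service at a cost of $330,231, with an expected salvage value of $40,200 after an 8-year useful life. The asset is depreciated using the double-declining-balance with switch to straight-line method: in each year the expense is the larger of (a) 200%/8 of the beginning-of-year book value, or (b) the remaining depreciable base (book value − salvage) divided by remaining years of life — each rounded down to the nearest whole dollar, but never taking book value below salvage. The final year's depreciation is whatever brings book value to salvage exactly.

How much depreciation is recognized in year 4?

Depreciable base = $330,231 − $40,200 = $290,031.
Year 1: DB = ⌊$330,231 × 200%/8⌋ = $82,557; SL = ⌊$290,031/8⌋ = $36,253 → take DB $82,557. Book value $247,674.
Year 2: DB = ⌊$247,674 × 200%/8⌋ = $61,918; SL = ⌊$207,474/7⌋ = $29,639 → take DB $61,918. Book value $185,756.
Year 3: DB = ⌊$185,756 × 200%/8⌋ = $46,439; SL = ⌊$145,556/6⌋ = $24,259 → take DB $46,439. Book value $139,317.
Year 4: DB = ⌊$139,317 × 200%/8⌋ = $34,829; SL = ⌊$99,117/5⌋ = $19,823 → take DB $34,829. Book value $104,488.

$34,829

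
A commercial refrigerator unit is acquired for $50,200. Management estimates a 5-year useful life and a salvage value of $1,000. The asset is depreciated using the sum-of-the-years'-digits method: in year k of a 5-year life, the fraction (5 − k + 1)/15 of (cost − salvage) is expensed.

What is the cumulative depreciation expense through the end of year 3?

Depreciable base = $50,200 − $1,000 = $49,200.
Sum of the years' digits = 5+4+3+2+1 = 15.
Year 1: $49,200 × 5/15 = $16,400. Book value $33,800.
Year 2: $49,200 × 4/15 = $13,120. Book value $20,680.
Year 3: $49,200 × 3/15 = $9,840. Book value $10,840.
Accumulated through year 3 = $50,200 − $10,840 = $39,360.

$39,360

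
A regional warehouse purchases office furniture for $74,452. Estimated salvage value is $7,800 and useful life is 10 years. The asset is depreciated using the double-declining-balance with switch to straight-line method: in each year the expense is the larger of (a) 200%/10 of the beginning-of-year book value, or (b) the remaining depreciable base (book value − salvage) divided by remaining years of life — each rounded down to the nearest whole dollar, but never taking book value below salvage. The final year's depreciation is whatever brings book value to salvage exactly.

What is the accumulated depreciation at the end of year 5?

$50,055

Depreciable base = $74,452 − $7,800 = $66,652.
Year 1: DB = ⌊$74,452 × 200%/10⌋ = $14,890; SL = ⌊$66,652/10⌋ = $6,665 → take DB $14,890. Book value $59,562.
Year 2: DB = ⌊$59,562 × 200%/10⌋ = $11,912; SL = ⌊$51,762/9⌋ = $5,751 → take DB $11,912. Book value $47,650.
Year 3: DB = ⌊$47,650 × 200%/10⌋ = $9,530; SL = ⌊$39,850/8⌋ = $4,981 → take DB $9,530. Book value $38,120.
Year 4: DB = ⌊$38,120 × 200%/10⌋ = $7,624; SL = ⌊$30,320/7⌋ = $4,331 → take DB $7,624. Book value $30,496.
Year 5: DB = ⌊$30,496 × 200%/10⌋ = $6,099; SL = ⌊$22,696/6⌋ = $3,782 → take DB $6,099. Book value $24,397.
Accumulated through year 5 = $74,452 − $24,397 = $50,055.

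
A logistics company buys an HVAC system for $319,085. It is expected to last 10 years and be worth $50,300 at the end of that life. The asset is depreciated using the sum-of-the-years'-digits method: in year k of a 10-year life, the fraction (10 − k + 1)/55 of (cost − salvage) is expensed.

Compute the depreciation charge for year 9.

$9,774

Depreciable base = $319,085 − $50,300 = $268,785.
Sum of the years' digits = 10+9+8+7+6+5+4+3+2+1 = 55.
Year 1: $268,785 × 10/55 = $48,870. Book value $270,215.
Year 2: $268,785 × 9/55 = $43,983. Book value $226,232.
Year 3: $268,785 × 8/55 = $39,096. Book value $187,136.
Year 4: $268,785 × 7/55 = $34,209. Book value $152,927.
Year 5: $268,785 × 6/55 = $29,322. Book value $123,605.
Year 6: $268,785 × 5/55 = $24,435. Book value $99,170.
Year 7: $268,785 × 4/55 = $19,548. Book value $79,622.
Year 8: $268,785 × 3/55 = $14,661. Book value $64,961.
Year 9: $268,785 × 2/55 = $9,774. Book value $55,187.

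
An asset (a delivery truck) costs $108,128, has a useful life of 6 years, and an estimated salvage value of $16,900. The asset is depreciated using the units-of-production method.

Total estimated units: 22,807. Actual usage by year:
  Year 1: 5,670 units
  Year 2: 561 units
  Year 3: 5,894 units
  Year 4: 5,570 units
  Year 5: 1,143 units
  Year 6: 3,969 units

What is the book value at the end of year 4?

Depreciable base = $108,128 − $16,900 = $91,228.
Rate = $91,228 / 22,807 units = $4 per unit.
Year 1: 5,670 × $4 = $22,680. Book value $85,448.
Year 2: 561 × $4 = $2,244. Book value $83,204.
Year 3: 5,894 × $4 = $23,576. Book value $59,628.
Year 4: 5,570 × $4 = $22,280. Book value $37,348.

$37,348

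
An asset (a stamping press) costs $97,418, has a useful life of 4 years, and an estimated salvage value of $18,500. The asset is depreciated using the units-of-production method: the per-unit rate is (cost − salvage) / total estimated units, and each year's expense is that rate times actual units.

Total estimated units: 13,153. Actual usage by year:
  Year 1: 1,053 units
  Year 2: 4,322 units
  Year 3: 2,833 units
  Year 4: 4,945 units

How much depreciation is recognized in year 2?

Depreciable base = $97,418 − $18,500 = $78,918.
Rate = $78,918 / 13,153 units = $6 per unit.
Year 1: 1,053 × $6 = $6,318. Book value $91,100.
Year 2: 4,322 × $6 = $25,932. Book value $65,168.

$25,932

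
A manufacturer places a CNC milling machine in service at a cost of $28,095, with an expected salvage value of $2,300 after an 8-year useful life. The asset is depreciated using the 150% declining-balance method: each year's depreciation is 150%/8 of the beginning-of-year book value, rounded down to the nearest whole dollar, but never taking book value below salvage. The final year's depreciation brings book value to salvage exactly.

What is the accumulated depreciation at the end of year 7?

$21,525

Depreciable base = $28,095 − $2,300 = $25,795.
Year 1: ⌊$28,095 × 150%/8⌋ = $5,267. Book value $22,828.
Year 2: ⌊$22,828 × 150%/8⌋ = $4,280. Book value $18,548.
Year 3: ⌊$18,548 × 150%/8⌋ = $3,477. Book value $15,071.
Year 4: ⌊$15,071 × 150%/8⌋ = $2,825. Book value $12,246.
Year 5: ⌊$12,246 × 150%/8⌋ = $2,296. Book value $9,950.
Year 6: ⌊$9,950 × 150%/8⌋ = $1,865. Book value $8,085.
Year 7: ⌊$8,085 × 150%/8⌋ = $1,515. Book value $6,570.
Accumulated through year 7 = $28,095 − $6,570 = $21,525.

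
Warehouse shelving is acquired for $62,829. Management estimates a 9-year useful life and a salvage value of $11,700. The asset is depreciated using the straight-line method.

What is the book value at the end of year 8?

Depreciable base = $62,829 − $11,700 = $51,129.
Annual expense = $51,129 / 9 = $5,681.
End of year 1: book value $57,148.
End of year 2: book value $51,467.
End of year 3: book value $45,786.
End of year 4: book value $40,105.
End of year 5: book value $34,424.
End of year 6: book value $28,743.
End of year 7: book value $23,062.
End of year 8: book value $17,381.

$17,381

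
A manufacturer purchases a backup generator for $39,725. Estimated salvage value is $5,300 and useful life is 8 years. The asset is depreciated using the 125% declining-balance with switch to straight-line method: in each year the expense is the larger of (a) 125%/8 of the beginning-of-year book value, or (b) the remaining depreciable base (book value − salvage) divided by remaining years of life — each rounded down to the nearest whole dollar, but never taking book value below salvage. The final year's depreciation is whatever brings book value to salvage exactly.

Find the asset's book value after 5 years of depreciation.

$16,427

Depreciable base = $39,725 − $5,300 = $34,425.
Year 1: DB = ⌊$39,725 × 125%/8⌋ = $6,207; SL = ⌊$34,425/8⌋ = $4,303 → take DB $6,207. Book value $33,518.
Year 2: DB = ⌊$33,518 × 125%/8⌋ = $5,237; SL = ⌊$28,218/7⌋ = $4,031 → take DB $5,237. Book value $28,281.
Year 3: DB = ⌊$28,281 × 125%/8⌋ = $4,418; SL = ⌊$22,981/6⌋ = $3,830 → take DB $4,418. Book value $23,863.
Year 4: DB = ⌊$23,863 × 125%/8⌋ = $3,728; SL = ⌊$18,563/5⌋ = $3,712 → take DB $3,728. Book value $20,135.
Year 5: DB = ⌊$20,135 × 125%/8⌋ = $3,146; SL = ⌊$14,835/4⌋ = $3,708 → take SL $3,708. Book value $16,427.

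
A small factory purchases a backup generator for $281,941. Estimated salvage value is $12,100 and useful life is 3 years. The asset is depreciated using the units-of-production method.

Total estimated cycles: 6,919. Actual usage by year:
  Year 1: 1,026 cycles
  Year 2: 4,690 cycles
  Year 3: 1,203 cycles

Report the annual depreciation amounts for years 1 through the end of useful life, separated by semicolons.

$40,014; $182,910; $46,917

Depreciable base = $281,941 − $12,100 = $269,841.
Rate = $269,841 / 6,919 cycles = $39 per cycle.
Year 1: 1,026 × $39 = $40,014. Book value $241,927.
Year 2: 4,690 × $39 = $182,910. Book value $59,017.
Year 3: 1,203 × $39 = $46,917. Book value $12,100.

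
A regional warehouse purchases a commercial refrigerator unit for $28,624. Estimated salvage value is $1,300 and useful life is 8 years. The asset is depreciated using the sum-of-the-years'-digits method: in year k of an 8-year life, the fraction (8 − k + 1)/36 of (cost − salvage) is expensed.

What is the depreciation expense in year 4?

Depreciable base = $28,624 − $1,300 = $27,324.
Sum of the years' digits = 8+7+6+5+4+3+2+1 = 36.
Year 1: $27,324 × 8/36 = $6,072. Book value $22,552.
Year 2: $27,324 × 7/36 = $5,313. Book value $17,239.
Year 3: $27,324 × 6/36 = $4,554. Book value $12,685.
Year 4: $27,324 × 5/36 = $3,795. Book value $8,890.

$3,795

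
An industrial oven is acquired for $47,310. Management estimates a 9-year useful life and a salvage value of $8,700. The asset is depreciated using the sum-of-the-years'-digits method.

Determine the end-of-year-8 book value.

Depreciable base = $47,310 − $8,700 = $38,610.
Sum of the years' digits = 9+8+7+6+5+4+3+2+1 = 45.
Year 1: $38,610 × 9/45 = $7,722. Book value $39,588.
Year 2: $38,610 × 8/45 = $6,864. Book value $32,724.
Year 3: $38,610 × 7/45 = $6,006. Book value $26,718.
Year 4: $38,610 × 6/45 = $5,148. Book value $21,570.
Year 5: $38,610 × 5/45 = $4,290. Book value $17,280.
Year 6: $38,610 × 4/45 = $3,432. Book value $13,848.
Year 7: $38,610 × 3/45 = $2,574. Book value $11,274.
Year 8: $38,610 × 2/45 = $1,716. Book value $9,558.

$9,558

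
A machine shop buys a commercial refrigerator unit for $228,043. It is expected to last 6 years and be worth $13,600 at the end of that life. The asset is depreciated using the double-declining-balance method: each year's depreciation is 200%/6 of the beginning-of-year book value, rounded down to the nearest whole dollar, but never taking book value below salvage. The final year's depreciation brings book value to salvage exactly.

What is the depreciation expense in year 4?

Depreciable base = $228,043 − $13,600 = $214,443.
Year 1: ⌊$228,043 × 200%/6⌋ = $76,014. Book value $152,029.
Year 2: ⌊$152,029 × 200%/6⌋ = $50,676. Book value $101,353.
Year 3: ⌊$101,353 × 200%/6⌋ = $33,784. Book value $67,569.
Year 4: ⌊$67,569 × 200%/6⌋ = $22,523. Book value $45,046.

$22,523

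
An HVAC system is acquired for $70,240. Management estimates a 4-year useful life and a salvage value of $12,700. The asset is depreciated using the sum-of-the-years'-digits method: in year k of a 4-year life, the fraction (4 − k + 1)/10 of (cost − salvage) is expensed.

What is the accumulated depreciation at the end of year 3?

Depreciable base = $70,240 − $12,700 = $57,540.
Sum of the years' digits = 4+3+2+1 = 10.
Year 1: $57,540 × 4/10 = $23,016. Book value $47,224.
Year 2: $57,540 × 3/10 = $17,262. Book value $29,962.
Year 3: $57,540 × 2/10 = $11,508. Book value $18,454.
Accumulated through year 3 = $70,240 − $18,454 = $51,786.

$51,786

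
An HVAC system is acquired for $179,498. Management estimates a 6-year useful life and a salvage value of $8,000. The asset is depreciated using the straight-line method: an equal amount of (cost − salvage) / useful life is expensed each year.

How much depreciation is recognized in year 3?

$28,583

Depreciable base = $179,498 − $8,000 = $171,498.
Annual expense = $171,498 / 6 = $28,583.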